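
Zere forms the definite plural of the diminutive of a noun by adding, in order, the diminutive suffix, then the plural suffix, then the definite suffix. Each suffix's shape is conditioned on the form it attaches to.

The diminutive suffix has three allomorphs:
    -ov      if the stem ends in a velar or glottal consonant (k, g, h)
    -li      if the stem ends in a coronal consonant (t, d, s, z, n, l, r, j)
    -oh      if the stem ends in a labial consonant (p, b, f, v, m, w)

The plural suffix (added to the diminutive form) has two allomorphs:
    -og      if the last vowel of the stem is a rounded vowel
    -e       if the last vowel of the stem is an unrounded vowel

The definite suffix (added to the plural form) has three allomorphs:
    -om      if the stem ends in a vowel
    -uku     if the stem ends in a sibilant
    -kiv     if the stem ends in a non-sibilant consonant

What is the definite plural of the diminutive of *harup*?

Since the final consonant of *harup* is /p/ (labial), it takes -oh, giving *harupoh*.
The last vowel of the diminutive form *harupoh* is /o/, which is a rounded vowel, so the plural suffix is -og, giving *harupohog*.
The plural form *harupohog*: final sound = /g/, a non-sibilant consonant → -kiv → *harupohogkiv*.

harupohogkiv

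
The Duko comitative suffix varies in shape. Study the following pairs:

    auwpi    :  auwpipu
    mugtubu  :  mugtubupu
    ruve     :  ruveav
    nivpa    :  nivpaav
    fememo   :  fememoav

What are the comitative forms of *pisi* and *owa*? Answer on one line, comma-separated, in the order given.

pisipu, owaav

The pattern is height harmony: -pu when the last vowel of the stem is a high vowel (*auwpi*, *mugtubu*); -av when the last vowel of the stem is a non-high vowel (*ruve*, *nivpa*, *fememo*).
*pisi*: last vowel = /i/, a high vowel → -pu → *pisipu*.
Since the last vowel of *owa* is /a/ (a non-high vowel), it takes -av, giving *owaav*.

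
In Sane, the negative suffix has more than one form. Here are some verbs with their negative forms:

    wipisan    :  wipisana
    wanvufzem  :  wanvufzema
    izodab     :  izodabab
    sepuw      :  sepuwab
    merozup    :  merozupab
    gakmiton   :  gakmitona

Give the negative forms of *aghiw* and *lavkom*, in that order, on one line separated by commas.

The alternation tracks the final consonant of the stem — -a when the stem ends in a nasal (*wipisan*, *wanvufzem*, *gakmiton*); -ab when the stem ends in a non-nasal consonant (*izodab*, *sepuw*, *merozup*).
The final consonant of *aghiw* is /w/, which is non-nasal, so the suffix is -ab, giving *aghiwab*.
The final consonant of *lavkom* is /m/, which is a nasal, so the suffix is -a, giving *lavkoma*.

aghiwab, lavkoma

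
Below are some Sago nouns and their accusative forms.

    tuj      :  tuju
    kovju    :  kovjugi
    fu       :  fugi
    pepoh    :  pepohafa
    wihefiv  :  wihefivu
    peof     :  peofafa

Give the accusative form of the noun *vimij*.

vimiju

The suffix is conditioned by the final sound: -afa when the stem ends in a voiceless consonant (*pepoh*, *peof*); -u when the stem ends in a voiced consonant (*tuj*, *wihefiv*); -gi when the stem ends in a vowel (*kovju*, *fu*).
*vimij*: final sound = /j/, a voiced consonant → -u → *vimiju*.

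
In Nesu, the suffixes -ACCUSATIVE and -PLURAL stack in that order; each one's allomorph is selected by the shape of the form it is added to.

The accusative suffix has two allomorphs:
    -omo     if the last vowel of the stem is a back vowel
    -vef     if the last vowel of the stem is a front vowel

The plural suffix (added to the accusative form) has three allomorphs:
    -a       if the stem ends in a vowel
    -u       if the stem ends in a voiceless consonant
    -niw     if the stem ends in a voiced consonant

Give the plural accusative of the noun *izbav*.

The last vowel of *izbav* is /a/, which is a back vowel, so the accusative suffix is -omo, giving *izbavomo*.
The final sound of the accusative form *izbavomo* is /o/, which is a vowel, so the plural suffix is -a, giving *izbavomoa*.

izbavomoa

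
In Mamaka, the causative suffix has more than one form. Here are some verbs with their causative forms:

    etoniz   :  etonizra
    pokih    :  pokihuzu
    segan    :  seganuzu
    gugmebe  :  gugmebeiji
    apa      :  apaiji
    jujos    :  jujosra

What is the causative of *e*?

eiji

Looking at the final sound of each stem: -ra when the stem ends in a sibilant (*etoniz*, *jujos*); -uzu when the stem ends in a non-sibilant consonant (*pokih*, *segan*); -iji when the stem ends in a vowel (*gugmebe*, *apa*).
*e* — final sound /e/ (a vowel) → -iji → *eiji*.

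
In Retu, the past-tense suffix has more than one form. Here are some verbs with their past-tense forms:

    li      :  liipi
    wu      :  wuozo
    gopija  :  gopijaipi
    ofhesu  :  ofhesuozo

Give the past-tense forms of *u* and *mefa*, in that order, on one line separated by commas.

The alternation tracks the last vowel of the stem — -ozo when the last vowel of the stem is a rounded vowel (*wu*, *ofhesu*); -ipi when the last vowel of the stem is an unrounded vowel (*li*, *gopija*).
Since the last vowel of *u* is /u/ (a rounded vowel), it takes -ozo, giving *uozo*.
The last vowel of *mefa* is /a/, which is an unrounded vowel, so the suffix is -ipi, giving *mefaipi*.

uozo, mefaipi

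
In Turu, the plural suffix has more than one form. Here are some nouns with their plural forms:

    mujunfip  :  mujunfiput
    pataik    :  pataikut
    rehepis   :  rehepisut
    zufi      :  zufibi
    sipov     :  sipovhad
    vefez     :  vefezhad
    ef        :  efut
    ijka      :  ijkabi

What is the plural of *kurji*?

The pattern is voicing of the final sound: -ut when the stem ends in a voiceless consonant (*mujunfip*, *pataik*, *rehepis*, *ef*); -had when the stem ends in a voiced consonant (*sipov*, *vefez*); -bi when the stem ends in a vowel (*zufi*, *ijka*).
The final sound of *kurji* is /i/, which is a vowel, so the suffix is -bi, giving *kurjibi*.

kurjibi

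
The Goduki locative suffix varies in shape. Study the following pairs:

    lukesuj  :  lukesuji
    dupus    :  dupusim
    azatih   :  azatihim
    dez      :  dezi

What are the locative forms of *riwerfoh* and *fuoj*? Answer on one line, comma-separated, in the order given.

riwerfohim, fuoji

The pattern is voicing of the final consonant: -im when the stem ends in a voiceless consonant (*dupus*, *azatih*); -i when the stem ends in a voiced consonant (*lukesuj*, *dez*).
Since the final consonant of *riwerfoh* is /h/ (voiceless), it takes -im, giving *riwerfohim*.
*fuoj*: final consonant = /j/, voiced → -i → *fuoji*.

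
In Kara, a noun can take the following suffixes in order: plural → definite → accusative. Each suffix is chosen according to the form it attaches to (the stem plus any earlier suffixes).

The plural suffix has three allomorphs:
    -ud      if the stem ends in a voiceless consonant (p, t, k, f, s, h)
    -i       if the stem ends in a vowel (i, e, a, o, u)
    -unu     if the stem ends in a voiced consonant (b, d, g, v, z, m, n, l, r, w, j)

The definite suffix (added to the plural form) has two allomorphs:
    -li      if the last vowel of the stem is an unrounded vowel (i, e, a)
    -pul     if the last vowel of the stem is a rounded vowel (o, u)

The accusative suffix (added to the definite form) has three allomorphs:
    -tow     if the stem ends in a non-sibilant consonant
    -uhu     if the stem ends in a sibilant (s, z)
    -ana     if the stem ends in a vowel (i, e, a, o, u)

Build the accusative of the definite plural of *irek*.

irekudpultow

The final sound of *irek* is /k/, which is a voiceless consonant, so the plural suffix is -ud, giving *irekud*.
The last vowel of the plural form *irekud* is /u/, which is a rounded vowel, so the definite suffix is -pul, giving *irekudpul*.
The definite form *irekudpul*: final sound = /l/, a non-sibilant consonant → -tow → *irekudpultow*.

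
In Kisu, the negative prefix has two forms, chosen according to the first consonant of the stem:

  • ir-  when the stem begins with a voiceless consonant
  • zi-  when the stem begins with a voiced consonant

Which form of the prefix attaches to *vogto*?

*vogto* — first consonant /v/ (voiced) → zi-.

zi-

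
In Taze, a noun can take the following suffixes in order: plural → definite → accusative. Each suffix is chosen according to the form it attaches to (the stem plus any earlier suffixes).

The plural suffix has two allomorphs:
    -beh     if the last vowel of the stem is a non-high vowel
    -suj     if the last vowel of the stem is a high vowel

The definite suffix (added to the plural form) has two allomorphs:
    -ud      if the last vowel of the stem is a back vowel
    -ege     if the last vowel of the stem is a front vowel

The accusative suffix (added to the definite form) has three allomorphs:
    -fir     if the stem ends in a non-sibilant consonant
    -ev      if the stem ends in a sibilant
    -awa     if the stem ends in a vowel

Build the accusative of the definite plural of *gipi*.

gipisujudfir

*gipi* — last vowel /i/ (a high vowel) → -suj → *gipisuj*.
Since the last vowel of the plural form *gipisuj* is /u/ (a back vowel), it takes -ud, giving *gipisujud*.
Since the final sound of the definite form *gipisujud* is /d/ (a non-sibilant consonant), it takes -fir, giving *gipisujudfir*.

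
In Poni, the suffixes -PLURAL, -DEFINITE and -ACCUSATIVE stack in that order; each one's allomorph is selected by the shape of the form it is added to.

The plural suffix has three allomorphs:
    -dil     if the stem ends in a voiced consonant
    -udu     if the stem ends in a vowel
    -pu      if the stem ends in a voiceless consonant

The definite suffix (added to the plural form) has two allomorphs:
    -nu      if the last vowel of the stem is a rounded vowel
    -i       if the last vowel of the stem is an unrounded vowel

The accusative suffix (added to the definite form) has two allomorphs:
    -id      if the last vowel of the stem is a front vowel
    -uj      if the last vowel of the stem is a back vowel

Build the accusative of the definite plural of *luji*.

*luji*: final sound = /i/, a vowel → -udu → *lujiudu*.
Since the last vowel of the plural form *lujiudu* is /u/ (a rounded vowel), it takes -nu, giving *lujiudunu*.
The definite form *lujiudunu* — last vowel /u/ (a back vowel) → -uj → *lujiudunuuj*.

lujiudunuuj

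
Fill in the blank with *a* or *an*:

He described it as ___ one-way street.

a

The indefinite article is chosen by the initial *sound* of the following word, not its spelling.
*one-way* begins with the sound /wʌ/ (*one* pronounced /wʌn/) — a consonant sound.
So the article is *a*: He described it as a one-way street.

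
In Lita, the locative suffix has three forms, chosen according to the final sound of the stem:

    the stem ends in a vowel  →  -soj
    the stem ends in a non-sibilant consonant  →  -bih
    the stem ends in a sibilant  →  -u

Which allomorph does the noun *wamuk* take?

-bih

*wamuk*: final sound = /k/, a non-sibilant consonant → -bih.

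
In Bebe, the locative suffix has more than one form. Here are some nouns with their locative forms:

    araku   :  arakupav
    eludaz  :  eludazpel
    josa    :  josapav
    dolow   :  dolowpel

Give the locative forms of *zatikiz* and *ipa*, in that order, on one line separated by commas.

The pattern is consonant vs. vowel: -pel when the stem ends in a consonant (*eludaz*, *dolow*); -pav when the stem ends in a vowel (*araku*, *josa*).
Since the final sound of *zatikiz* is /z/ (a consonant), it takes -pel, giving *zatikizpel*.
*ipa* — final sound /a/ (a vowel) → -pav → *ipapav*.

zatikizpel, ipapav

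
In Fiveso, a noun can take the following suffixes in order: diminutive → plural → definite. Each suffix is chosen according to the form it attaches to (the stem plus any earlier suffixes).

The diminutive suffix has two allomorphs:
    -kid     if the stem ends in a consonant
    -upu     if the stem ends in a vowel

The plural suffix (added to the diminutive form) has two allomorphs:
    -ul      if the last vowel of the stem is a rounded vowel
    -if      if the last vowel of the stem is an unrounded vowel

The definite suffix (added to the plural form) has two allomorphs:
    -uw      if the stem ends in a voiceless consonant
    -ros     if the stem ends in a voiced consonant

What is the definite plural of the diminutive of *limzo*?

limzoupuulros

Since the final sound of *limzo* is /o/ (a vowel), it takes -upu, giving *limzoupu*.
The last vowel of the diminutive form *limzoupu* is /u/, which is a rounded vowel, so the plural suffix is -ul, giving *limzoupuul*.
The final consonant of the plural form *limzoupuul* is /l/, which is voiced, so the definite suffix is -ros, giving *limzoupuulros*.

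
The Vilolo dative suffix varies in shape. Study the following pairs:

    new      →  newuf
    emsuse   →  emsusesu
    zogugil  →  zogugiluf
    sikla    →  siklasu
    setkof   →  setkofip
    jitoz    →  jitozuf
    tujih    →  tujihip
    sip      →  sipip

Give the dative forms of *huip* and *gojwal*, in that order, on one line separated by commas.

Looking at the final sound of each stem: -ip when the stem ends in a voiceless consonant (*setkof*, *tujih*, *sip*); -uf when the stem ends in a voiced consonant (*new*, *zogugil*, *jitoz*); -su when the stem ends in a vowel (*emsuse*, *sikla*).
*huip* — final sound /p/ (a voiceless consonant) → -ip → *huipip*.
Since the final sound of *gojwal* is /l/ (a voiced consonant), it takes -uf, giving *gojwaluf*.

huipip, gojwaluf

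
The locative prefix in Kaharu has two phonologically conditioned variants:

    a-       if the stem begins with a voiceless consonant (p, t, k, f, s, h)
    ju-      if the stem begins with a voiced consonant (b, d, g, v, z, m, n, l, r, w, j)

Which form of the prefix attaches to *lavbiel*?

ju-

*lavbiel*: first consonant = /l/, voiced → ju-.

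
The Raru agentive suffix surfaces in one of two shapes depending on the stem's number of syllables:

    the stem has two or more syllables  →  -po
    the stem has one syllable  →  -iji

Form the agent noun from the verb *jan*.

*jan* (one syllable) → -iji → *janiji*.

janiji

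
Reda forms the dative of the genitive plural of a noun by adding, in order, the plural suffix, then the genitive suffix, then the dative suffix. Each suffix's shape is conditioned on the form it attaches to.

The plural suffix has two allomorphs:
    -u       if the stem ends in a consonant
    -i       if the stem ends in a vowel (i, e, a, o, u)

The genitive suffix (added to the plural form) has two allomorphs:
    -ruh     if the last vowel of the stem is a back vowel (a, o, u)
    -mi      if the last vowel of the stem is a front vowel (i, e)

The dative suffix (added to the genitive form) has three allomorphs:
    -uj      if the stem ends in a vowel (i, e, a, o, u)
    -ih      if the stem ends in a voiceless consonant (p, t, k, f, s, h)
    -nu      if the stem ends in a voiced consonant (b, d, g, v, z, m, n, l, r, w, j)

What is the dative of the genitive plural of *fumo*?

*fumo* — final sound /o/ (a vowel) → -i → *fumoi*.
The last vowel of the plural form *fumoi* is /i/, which is a front vowel, so the genitive suffix is -mi, giving *fumoimi*.
The genitive form *fumoimi*: final sound = /i/, a vowel → -uj → *fumoimiuj*.

fumoimiuj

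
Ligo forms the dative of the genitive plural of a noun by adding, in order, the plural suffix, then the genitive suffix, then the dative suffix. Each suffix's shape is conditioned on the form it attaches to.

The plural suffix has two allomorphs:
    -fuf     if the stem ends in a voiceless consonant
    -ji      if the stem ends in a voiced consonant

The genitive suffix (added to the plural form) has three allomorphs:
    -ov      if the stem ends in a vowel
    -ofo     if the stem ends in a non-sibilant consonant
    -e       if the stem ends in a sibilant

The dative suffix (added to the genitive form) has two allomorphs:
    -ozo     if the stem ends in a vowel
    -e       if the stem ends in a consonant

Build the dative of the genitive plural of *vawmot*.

*vawmot* — final consonant /t/ (voiceless) → -fuf → *vawmotfuf*.
The plural form *vawmotfuf* — final sound /f/ (a non-sibilant consonant) → -ofo → *vawmotfufofo*.
The genitive form *vawmotfufofo*: final sound = /o/, a vowel → -ozo → *vawmotfufofoozo*.

vawmotfufofoozo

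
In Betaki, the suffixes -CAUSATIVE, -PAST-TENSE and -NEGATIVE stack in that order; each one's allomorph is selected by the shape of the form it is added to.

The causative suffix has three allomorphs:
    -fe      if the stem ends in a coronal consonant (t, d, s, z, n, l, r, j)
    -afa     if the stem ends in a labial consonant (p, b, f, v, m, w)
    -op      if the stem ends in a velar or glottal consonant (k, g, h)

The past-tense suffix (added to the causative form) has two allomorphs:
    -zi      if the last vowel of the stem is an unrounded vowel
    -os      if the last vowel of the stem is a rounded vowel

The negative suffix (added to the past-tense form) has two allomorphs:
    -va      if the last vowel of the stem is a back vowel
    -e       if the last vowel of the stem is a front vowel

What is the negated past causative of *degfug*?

*degfug* — final consonant /g/ (velar/glottal) → -op → *degfugop*.
The last vowel of the causative form *degfugop* is /o/, which is a rounded vowel, so the past-tense suffix is -os, giving *degfugopos*.
The last vowel of the past-tense form *degfugopos* is /o/, which is a back vowel, so the negative suffix is -va, giving *degfugoposva*.

degfugoposva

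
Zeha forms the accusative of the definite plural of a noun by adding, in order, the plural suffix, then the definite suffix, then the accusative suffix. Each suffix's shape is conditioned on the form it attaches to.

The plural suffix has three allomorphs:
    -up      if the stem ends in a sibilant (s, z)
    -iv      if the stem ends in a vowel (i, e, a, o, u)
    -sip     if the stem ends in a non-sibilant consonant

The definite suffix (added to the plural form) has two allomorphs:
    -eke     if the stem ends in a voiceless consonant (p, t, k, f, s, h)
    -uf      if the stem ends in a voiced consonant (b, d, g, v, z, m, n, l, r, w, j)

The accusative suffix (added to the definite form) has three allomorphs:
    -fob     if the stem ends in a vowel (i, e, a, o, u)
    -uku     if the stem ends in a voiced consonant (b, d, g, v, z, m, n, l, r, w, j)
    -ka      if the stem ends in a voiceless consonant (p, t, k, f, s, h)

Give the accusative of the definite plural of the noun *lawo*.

lawoivufka

The final sound of *lawo* is /o/, which is a vowel, so the plural suffix is -iv, giving *lawoiv*.
The plural form *lawoiv*: final consonant = /v/, voiced → -uf → *lawoivuf*.
Since the final sound of the definite form *lawoivuf* is /f/ (a voiceless consonant), it takes -ka, giving *lawoivufka*.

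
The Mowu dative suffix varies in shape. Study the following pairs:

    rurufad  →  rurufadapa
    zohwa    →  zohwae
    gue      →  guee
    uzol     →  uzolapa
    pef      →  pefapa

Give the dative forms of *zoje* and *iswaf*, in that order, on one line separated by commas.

The pattern is consonant vs. vowel: -apa when the stem ends in a consonant (*rurufad*, *uzol*, *pef*); -e when the stem ends in a vowel (*zohwa*, *gue*).
*zoje* — final sound /e/ (a vowel) → -e → *zojee*.
The final sound of *iswaf* is /f/, which is a consonant, so the suffix is -apa, giving *iswafapa*.

zojee, iswafapa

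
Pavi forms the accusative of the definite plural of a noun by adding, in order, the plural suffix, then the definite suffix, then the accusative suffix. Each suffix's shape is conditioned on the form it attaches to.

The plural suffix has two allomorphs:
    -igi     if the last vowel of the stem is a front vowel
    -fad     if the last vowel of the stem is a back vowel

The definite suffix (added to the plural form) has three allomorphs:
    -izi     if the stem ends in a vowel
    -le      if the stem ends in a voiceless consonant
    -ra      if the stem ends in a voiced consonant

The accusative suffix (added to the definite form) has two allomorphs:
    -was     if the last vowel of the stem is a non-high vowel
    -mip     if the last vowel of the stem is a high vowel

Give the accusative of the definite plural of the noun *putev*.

Since the last vowel of *putev* is /e/ (a front vowel), it takes -igi, giving *putevigi*.
The plural form *putevigi*: final sound = /i/, a vowel → -izi → *putevigiizi*.
The definite form *putevigiizi* — last vowel /i/ (a high vowel) → -mip → *putevigiizimip*.

putevigiizimip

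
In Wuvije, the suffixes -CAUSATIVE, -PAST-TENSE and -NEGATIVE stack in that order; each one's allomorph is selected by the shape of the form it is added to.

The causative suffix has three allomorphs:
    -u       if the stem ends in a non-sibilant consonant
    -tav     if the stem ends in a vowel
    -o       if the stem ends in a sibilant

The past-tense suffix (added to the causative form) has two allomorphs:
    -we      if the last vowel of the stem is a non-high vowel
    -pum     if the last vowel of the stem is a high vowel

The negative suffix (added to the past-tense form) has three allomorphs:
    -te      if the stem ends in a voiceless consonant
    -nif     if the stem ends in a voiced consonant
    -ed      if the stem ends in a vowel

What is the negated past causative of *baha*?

bahatavweed

Since the final sound of *baha* is /a/ (a vowel), it takes -tav, giving *bahatav*.
Since the last vowel of the causative form *bahatav* is /a/ (a non-high vowel), it takes -we, giving *bahatavwe*.
The past-tense form *bahatavwe*: final sound = /e/, a vowel → -ed → *bahatavweed*.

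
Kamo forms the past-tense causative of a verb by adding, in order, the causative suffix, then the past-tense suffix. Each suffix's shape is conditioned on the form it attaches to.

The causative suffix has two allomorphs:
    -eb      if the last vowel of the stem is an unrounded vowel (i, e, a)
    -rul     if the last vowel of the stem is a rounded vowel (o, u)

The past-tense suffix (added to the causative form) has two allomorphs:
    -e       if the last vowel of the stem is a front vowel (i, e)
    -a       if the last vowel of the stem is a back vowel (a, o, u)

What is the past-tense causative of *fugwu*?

Since the last vowel of *fugwu* is /u/ (a rounded vowel), it takes -rul, giving *fugwurul*.
The last vowel of the causative form *fugwurul* is /u/, which is a back vowel, so the past-tense suffix is -a, giving *fugwurula*.

fugwurula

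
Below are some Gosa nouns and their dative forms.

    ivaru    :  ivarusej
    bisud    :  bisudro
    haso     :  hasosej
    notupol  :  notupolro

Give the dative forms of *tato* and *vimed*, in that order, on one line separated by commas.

tatosej, vimedro

Looking at the final sound of each stem: -ro when the stem ends in a consonant (*bisud*, *notupol*); -sej when the stem ends in a vowel (*ivaru*, *haso*).
The final sound of *tato* is /o/, which is a vowel, so the suffix is -sej, giving *tatosej*.
*vimed*: final sound = /d/, a consonant → -ro → *vimedro*.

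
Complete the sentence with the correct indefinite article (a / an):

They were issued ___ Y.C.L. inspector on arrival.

a

The indefinite article is chosen by the initial *sound* of the following word, not its spelling.
The initialism *Y.C.L.* is read letter by letter; the first letter, Y, is pronounced /waɪ/, which begins with a consonant sound.
So the article is *a*: They were issued a Y.C.L. inspector on arrival.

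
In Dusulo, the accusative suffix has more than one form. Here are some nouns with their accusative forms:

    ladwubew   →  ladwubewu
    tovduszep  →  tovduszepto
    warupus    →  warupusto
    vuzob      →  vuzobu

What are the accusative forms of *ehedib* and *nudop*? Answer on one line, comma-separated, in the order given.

The alternation tracks the final consonant of the stem — -to when the stem ends in a voiceless consonant (*tovduszep*, *warupus*); -u when the stem ends in a voiced consonant (*ladwubew*, *vuzob*).
Since the final consonant of *ehedib* is /b/ (voiced), it takes -u, giving *ehedibu*.
The final consonant of *nudop* is /p/, which is voiceless, so the suffix is -to, giving *nudopto*.

ehedibu, nudopto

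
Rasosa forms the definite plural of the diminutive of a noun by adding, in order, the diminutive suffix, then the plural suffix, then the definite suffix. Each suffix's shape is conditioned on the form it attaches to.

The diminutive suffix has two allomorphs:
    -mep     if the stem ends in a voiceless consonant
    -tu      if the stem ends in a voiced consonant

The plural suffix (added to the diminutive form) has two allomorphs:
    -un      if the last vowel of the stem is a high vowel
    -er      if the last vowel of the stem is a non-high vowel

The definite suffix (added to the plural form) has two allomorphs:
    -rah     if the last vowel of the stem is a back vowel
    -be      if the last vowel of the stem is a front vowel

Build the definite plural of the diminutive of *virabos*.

virabosmeperbe

*virabos* — final consonant /s/ (voiceless) → -mep → *virabosmep*.
The diminutive form *virabosmep*: last vowel = /e/, a non-high vowel → -er → *virabosmeper*.
The plural form *virabosmeper*: last vowel = /e/, a front vowel → -be → *virabosmeperbe*.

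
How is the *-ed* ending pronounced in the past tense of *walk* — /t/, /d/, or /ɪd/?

The stem *walk* ends in a voiceless consonant other than /t/.
The -ed suffix is realized as /ɪd/ after /t, d/; as /t/ after other voiceless consonants; and as /d/ after other voiced sounds.
So -ed on *walk* is pronounced /t/.

/t/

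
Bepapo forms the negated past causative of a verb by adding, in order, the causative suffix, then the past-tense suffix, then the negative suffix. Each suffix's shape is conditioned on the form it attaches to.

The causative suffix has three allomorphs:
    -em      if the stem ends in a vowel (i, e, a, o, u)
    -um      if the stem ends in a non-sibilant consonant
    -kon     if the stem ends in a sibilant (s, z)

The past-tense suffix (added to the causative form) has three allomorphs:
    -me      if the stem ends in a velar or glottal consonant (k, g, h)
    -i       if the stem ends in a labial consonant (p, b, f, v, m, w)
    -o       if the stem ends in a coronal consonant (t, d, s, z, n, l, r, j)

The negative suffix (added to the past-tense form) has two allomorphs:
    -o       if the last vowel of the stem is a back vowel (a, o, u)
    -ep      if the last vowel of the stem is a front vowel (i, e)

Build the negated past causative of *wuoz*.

wuozkonoo

The final sound of *wuoz* is /z/, which is a sibilant, so the causative suffix is -kon, giving *wuozkon*.
Since the final consonant of the causative form *wuozkon* is /n/ (coronal), it takes -o, giving *wuozkono*.
The past-tense form *wuozkono* — last vowel /o/ (a back vowel) → -o → *wuozkonoo*.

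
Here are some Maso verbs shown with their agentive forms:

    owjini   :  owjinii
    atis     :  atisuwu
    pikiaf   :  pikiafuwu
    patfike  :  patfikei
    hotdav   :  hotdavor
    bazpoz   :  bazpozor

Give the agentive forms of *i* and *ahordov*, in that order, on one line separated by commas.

ii, ahordovor

The suffix is conditioned by the final sound: -uwu when the stem ends in a voiceless consonant (*atis*, *pikiaf*); -or when the stem ends in a voiced consonant (*hotdav*, *bazpoz*); -i when the stem ends in a vowel (*owjini*, *patfike*).
*i* — final sound /i/ (a vowel) → -i → *ii*.
*ahordov* — final sound /v/ (a voiced consonant) → -or → *ahordovor*.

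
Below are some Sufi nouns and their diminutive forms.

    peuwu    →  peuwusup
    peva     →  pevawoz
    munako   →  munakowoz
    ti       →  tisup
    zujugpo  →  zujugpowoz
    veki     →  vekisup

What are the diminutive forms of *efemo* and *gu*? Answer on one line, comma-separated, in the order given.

The alternation tracks the last vowel of the stem — -sup when the last vowel of the stem is a high vowel (*peuwu*, *ti*, *veki*); -woz when the last vowel of the stem is a non-high vowel (*peva*, *munako*, *zujugpo*).
The last vowel of *efemo* is /o/, which is a non-high vowel, so the suffix is -woz, giving *efemowoz*.
*gu* — last vowel /u/ (a high vowel) → -sup → *gusup*.

efemowoz, gusup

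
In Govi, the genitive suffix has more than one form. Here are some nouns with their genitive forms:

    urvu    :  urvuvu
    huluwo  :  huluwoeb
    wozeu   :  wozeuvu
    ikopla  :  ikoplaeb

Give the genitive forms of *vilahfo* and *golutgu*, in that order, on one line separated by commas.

The suffix is conditioned by the last vowel: -vu when the last vowel of the stem is a high vowel (*urvu*, *wozeu*); -eb when the last vowel of the stem is a non-high vowel (*huluwo*, *ikopla*).
*vilahfo* — last vowel /o/ (a non-high vowel) → -eb → *vilahfoeb*.
Since the last vowel of *golutgu* is /u/ (a high vowel), it takes -vu, giving *golutguvu*.

vilahfoeb, golutguvu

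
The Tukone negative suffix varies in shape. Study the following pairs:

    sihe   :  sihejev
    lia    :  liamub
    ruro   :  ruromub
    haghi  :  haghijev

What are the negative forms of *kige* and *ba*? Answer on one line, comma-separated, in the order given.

kigejev, bamub

Looking at the last vowel of each stem: -jev when the last vowel of the stem is a front vowel (*sihe*, *haghi*); -mub when the last vowel of the stem is a back vowel (*lia*, *ruro*).
The last vowel of *kige* is /e/, which is a front vowel, so the suffix is -jev, giving *kigejev*.
*ba* — last vowel /a/ (a back vowel) → -mub → *bamub*.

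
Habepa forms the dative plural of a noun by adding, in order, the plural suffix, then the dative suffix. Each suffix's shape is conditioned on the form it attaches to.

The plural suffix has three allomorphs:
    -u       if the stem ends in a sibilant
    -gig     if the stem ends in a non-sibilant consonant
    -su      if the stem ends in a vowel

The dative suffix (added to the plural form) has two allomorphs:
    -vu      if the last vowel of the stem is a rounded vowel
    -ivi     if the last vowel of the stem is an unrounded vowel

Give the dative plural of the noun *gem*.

gemgigivi

*gem*: final sound = /m/, a non-sibilant consonant → -gig → *gemgig*.
The last vowel of the plural form *gemgig* is /i/, which is an unrounded vowel, so the dative suffix is -ivi, giving *gemgigivi*.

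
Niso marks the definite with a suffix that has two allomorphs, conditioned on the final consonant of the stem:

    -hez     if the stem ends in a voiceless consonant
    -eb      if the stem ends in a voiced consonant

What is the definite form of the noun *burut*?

*burut* — final consonant /t/ (voiceless) → -hez → *buruthez*.

buruthez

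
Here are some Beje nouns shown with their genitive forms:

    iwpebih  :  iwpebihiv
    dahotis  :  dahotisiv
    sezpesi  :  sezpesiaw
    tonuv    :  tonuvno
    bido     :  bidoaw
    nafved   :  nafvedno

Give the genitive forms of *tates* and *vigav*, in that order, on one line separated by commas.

tatesiv, vigavno

The suffix is conditioned by the final sound: -iv when the stem ends in a voiceless consonant (*iwpebih*, *dahotis*); -no when the stem ends in a voiced consonant (*tonuv*, *nafved*); -aw when the stem ends in a vowel (*sezpesi*, *bido*).
*tates*: final sound = /s/, a voiceless consonant → -iv → *tatesiv*.
*vigav*: final sound = /v/, a voiced consonant → -no → *vigavno*.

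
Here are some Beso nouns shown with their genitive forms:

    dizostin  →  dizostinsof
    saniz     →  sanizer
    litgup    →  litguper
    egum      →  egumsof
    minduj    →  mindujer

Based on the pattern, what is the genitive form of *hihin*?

The alternation tracks the final consonant of the stem — -sof when the stem ends in a nasal (*dizostin*, *egum*); -er when the stem ends in a non-nasal consonant (*saniz*, *litgup*, *minduj*).
*hihin* — final consonant /n/ (a nasal) → -sof → *hihinsof*.

hihinsof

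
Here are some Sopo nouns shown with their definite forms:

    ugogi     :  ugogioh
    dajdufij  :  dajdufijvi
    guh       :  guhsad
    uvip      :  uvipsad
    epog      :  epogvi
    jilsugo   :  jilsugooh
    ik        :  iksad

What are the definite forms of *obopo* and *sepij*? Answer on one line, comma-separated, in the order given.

obopooh, sepijvi

The pattern is voicing of the final sound: -sad when the stem ends in a voiceless consonant (*guh*, *uvip*, *ik*); -vi when the stem ends in a voiced consonant (*dajdufij*, *epog*); -oh when the stem ends in a vowel (*ugogi*, *jilsugo*).
The final sound of *obopo* is /o/, which is a vowel, so the suffix is -oh, giving *obopooh*.
Since the final sound of *sepij* is /j/ (a voiced consonant), it takes -vi, giving *sepijvi*.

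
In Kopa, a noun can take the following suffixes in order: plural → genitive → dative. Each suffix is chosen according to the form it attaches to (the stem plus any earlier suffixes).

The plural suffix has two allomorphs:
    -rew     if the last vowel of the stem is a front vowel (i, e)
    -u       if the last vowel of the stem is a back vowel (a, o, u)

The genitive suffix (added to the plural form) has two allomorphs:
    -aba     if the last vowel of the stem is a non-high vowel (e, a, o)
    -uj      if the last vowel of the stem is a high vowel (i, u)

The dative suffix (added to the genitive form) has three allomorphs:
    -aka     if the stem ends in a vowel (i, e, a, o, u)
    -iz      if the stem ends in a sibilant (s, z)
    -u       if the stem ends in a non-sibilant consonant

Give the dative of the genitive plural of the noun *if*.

ifrewabaaka

The last vowel of *if* is /i/, which is a front vowel, so the plural suffix is -rew, giving *ifrew*.
The last vowel of the plural form *ifrew* is /e/, which is a non-high vowel, so the genitive suffix is -aba, giving *ifrewaba*.
The genitive form *ifrewaba*: final sound = /a/, a vowel → -aka → *ifrewabaaka*.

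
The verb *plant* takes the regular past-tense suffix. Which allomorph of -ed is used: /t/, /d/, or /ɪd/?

/ɪd/

The stem *plant* ends in /t/ or /d/.
The -ed suffix is realized as /ɪd/ after /t, d/; as /t/ after other voiceless consonants; and as /d/ after other voiced sounds.
So -ed on *plant* is pronounced /ɪd/.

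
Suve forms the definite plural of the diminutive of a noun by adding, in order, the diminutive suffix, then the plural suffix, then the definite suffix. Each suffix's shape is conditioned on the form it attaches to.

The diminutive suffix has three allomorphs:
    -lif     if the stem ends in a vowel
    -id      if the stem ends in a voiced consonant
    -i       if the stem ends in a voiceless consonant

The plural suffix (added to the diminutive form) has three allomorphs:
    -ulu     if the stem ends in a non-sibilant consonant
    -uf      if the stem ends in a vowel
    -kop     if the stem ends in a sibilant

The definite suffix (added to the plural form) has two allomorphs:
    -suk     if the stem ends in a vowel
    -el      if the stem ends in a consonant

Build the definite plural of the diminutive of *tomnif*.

tomnifiufel

*tomnif* — final sound /f/ (a voiceless consonant) → -i → *tomnifi*.
The diminutive form *tomnifi*: final sound = /i/, a vowel → -uf → *tomnifiuf*.
Since the final sound of the plural form *tomnifiuf* is /f/ (a consonant), it takes -el, giving *tomnifiufel*.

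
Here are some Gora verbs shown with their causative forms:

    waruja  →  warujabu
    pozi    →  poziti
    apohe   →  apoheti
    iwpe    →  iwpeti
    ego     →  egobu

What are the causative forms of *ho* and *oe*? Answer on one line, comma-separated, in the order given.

hobu, oeti

The suffix is conditioned by the last vowel: -ti when the last vowel of the stem is a front vowel (*pozi*, *apohe*, *iwpe*); -bu when the last vowel of the stem is a back vowel (*waruja*, *ego*).
Since the last vowel of *ho* is /o/ (a back vowel), it takes -bu, giving *hobu*.
*oe* — last vowel /e/ (a front vowel) → -ti → *oeti*.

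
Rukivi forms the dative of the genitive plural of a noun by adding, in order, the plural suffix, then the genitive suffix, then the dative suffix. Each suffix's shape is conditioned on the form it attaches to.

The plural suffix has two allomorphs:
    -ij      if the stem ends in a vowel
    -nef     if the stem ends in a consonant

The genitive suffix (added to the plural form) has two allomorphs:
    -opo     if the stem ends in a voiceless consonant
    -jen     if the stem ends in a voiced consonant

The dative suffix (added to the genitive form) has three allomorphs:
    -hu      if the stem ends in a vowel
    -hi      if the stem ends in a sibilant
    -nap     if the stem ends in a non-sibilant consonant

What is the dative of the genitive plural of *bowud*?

bowudnefopohu

*bowud*: final sound = /d/, a consonant → -nef → *bowudnef*.
The final consonant of the plural form *bowudnef* is /f/, which is voiceless, so the genitive suffix is -opo, giving *bowudnefopo*.
The genitive form *bowudnefopo*: final sound = /o/, a vowel → -hu → *bowudnefopohu*.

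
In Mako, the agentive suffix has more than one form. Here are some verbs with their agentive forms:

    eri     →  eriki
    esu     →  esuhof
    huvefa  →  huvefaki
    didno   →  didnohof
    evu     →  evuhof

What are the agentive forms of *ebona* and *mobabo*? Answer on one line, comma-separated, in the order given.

The suffix is conditioned by the last vowel: -hof when the last vowel of the stem is a rounded vowel (*esu*, *didno*, *evu*); -ki when the last vowel of the stem is an unrounded vowel (*eri*, *huvefa*).
*ebona* — last vowel /a/ (an unrounded vowel) → -ki → *ebonaki*.
*mobabo* — last vowel /o/ (a rounded vowel) → -hof → *mobabohof*.

ebonaki, mobabohof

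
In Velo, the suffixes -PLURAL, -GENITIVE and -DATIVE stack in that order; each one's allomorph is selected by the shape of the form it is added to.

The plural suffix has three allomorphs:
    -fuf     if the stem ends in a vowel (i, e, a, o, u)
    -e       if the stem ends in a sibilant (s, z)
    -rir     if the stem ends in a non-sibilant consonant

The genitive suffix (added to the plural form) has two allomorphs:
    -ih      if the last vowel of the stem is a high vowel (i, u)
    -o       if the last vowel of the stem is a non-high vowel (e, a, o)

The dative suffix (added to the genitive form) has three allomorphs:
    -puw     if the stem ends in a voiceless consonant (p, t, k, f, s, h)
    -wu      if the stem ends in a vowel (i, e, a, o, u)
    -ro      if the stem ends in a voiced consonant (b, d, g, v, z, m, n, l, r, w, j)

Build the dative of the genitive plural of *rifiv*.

rifivririhpuw

*rifiv*: final sound = /v/, a non-sibilant consonant → -rir → *rifivrir*.
The last vowel of the plural form *rifivrir* is /i/, which is a high vowel, so the genitive suffix is -ih, giving *rifivririh*.
The final sound of the genitive form *rifivririh* is /h/, which is a voiceless consonant, so the dative suffix is -puw, giving *rifivririhpuw*.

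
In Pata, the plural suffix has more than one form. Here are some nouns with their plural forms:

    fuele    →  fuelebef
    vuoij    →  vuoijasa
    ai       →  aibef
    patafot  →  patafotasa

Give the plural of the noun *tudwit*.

tudwitasa

Looking at the final sound of each stem: -asa when the stem ends in a consonant (*vuoij*, *patafot*); -bef when the stem ends in a vowel (*fuele*, *ai*).
*tudwit*: final sound = /t/, a consonant → -asa → *tudwitasa*.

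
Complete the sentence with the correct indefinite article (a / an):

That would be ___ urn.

an

The indefinite article is chosen by the initial *sound* of the following word, not its spelling.
*urn* begins with the sound /ɜr/ (u pronounced /ɜr/) — a vowel sound.
So the article is *an*: That would be an urn.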